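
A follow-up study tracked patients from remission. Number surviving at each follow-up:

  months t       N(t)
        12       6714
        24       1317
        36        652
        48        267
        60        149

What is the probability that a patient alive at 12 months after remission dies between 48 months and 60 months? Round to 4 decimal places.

This is the probability of reaching 48 but not 60, conditional on being alive at 12: (N(48) − N(60)) / N(12).
= (267 − 149) / 6714 = 118 / 6714 = 0.017575.

0.0176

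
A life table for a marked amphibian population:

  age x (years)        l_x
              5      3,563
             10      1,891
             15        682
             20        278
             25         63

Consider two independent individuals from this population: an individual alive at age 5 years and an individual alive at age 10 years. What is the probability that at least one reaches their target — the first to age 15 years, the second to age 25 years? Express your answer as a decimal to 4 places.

0.2184

p₁ = l_15/l_5 = 682/3,563 = 0.191412; p₂ = l_25/l_10 = 63/1,891 = 0.033316.
P(at least one) = 1 − (1−p₁)(1−p₂) = 1 − 0.808588 × 0.966684 = 0.218351.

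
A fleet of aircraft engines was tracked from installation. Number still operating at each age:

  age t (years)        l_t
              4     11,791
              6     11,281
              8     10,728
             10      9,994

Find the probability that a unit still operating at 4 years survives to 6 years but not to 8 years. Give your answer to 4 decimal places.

This is the probability of reaching 6 but not 8, conditional on being operational at 4: (l_6 − l_8) / l_4.
= (11,281 − 10,728) / 11,791 = 553 / 11,791 = 0.046900.

0.0469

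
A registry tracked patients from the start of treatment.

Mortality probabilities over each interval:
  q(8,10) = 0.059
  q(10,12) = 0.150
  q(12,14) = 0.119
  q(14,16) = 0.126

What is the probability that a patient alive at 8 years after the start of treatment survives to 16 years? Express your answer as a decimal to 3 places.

Survival from 8 to 16 is the product of surviving each interval: (1 − 0.059) × (1 − 0.150) × (1 − 0.119) × (1 − 0.126).
= 0.941 × 0.850 × 0.881 × 0.874 = 0.615880.

0.616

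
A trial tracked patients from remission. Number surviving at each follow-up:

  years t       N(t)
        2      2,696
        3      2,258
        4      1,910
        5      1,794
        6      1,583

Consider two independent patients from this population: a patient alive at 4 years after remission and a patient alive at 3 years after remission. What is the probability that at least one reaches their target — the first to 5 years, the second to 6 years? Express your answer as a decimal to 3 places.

p₁ = N(5)/N(4) = 1,794/1,910 = 0.939267; p₂ = N(6)/N(3) = 1,583/2,258 = 0.701063.
P(at least one) = 1 − (1−p₁)(1−p₂) = 1 − 0.060733 × 0.298937 = 0.981845.

0.982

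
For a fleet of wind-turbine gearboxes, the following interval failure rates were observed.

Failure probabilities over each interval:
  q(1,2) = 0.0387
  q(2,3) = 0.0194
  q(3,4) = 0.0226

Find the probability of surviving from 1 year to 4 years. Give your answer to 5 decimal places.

0.92135

Chaining the interval survival probabilities: (1 − 0.0387) × (1 − 0.0194) × (1 − 0.0226).
= 0.9613 × 0.9806 × 0.9774 = 0.921347.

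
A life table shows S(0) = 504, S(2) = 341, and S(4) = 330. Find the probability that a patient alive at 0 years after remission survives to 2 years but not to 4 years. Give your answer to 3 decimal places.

This is the probability of reaching 2 but not 4, conditional on being alive at 0: (S(2) − S(4)) / S(0).
= (341 − 330) / 504 = 11 / 504 = 0.021825.

0.022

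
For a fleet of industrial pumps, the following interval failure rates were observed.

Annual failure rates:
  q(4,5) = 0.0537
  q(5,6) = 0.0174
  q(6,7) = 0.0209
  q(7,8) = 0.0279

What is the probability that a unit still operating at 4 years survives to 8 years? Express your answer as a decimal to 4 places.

0.8850

P(survive 4→8) = (1 − 0.0537) × (1 − 0.0174) × (1 − 0.0209) × (1 − 0.0279).
= 0.9463 × 0.9826 × 0.9791 × 0.9721 = 0.885001.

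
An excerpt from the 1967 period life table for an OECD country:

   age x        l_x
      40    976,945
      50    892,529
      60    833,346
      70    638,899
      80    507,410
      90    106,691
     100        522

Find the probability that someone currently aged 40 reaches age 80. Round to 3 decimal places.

0.519

The conditional survival probability is l_80/l_40 = 507,410/976,945 = 0.519384.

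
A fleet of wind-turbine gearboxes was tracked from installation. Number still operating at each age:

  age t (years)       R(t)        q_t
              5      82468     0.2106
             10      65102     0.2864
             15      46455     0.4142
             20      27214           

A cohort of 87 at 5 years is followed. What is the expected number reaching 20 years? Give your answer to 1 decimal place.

The relevant probability is 27214/82468 = 0.329995.
Expected number = 87 × 0.329995 = 28.7.

28.7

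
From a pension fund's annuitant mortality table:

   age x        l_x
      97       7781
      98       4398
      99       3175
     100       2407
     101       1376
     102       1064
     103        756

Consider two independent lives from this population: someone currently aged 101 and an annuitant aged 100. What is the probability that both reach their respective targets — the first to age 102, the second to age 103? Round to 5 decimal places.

0.24287

p₁ = l_102/l_101 = 1064/1376 = 0.773256; p₂ = l_103/l_100 = 756/2407 = 0.314084.
P(both) = p₁ × p₂ = 0.773256 × 0.314084 = 0.242867.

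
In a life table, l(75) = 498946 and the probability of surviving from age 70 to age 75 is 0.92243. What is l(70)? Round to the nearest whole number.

540904

l(70) = l(75) / p = 498946 / 0.92243 = 540904.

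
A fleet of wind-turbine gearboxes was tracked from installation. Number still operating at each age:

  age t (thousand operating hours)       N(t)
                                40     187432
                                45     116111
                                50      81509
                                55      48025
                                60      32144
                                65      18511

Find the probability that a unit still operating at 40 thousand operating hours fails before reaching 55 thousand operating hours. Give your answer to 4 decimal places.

P(fail before 55 | operational at 40) = 1 − N(55)/N(40) = 1 − 48025/187432 = (139407)/187432 = 0.743774.

0.7438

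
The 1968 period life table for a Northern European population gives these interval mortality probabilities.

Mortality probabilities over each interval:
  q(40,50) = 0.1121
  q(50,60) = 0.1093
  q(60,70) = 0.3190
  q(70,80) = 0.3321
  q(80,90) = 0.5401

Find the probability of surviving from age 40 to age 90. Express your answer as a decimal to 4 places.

0.1654

P(survive 40→90) = (1 − 0.1121) × (1 − 0.1093) × (1 − 0.3190) × (1 − 0.3321) × (1 − 0.5401).
= 0.8879 × 0.8907 × 0.6810 × 0.6679 × 0.4599 = 0.165431.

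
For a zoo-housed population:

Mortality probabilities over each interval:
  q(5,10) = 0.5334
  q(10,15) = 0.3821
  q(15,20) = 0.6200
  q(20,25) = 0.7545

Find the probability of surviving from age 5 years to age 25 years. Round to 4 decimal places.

0.0269

Chaining the interval survival probabilities: (1 − 0.5334) × (1 − 0.3821) × (1 − 0.6200) × (1 − 0.7545).
= 0.4666 × 0.6179 × 0.3800 × 0.2455 = 0.026897.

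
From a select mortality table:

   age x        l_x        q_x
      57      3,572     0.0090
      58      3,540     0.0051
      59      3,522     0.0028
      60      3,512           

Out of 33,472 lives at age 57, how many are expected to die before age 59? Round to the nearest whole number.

The relevant probability is 1 − 3,522/3,572 = 0.013998.
Expected number = 33,472 × 0.013998 = 469.

469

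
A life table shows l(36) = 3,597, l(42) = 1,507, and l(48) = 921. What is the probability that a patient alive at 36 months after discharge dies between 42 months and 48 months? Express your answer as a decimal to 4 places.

This is the probability of reaching 42 but not 48, conditional on being alive at 36: (l(42) − l(48)) / l(36).
= (1,507 − 921) / 3,597 = 586 / 3,597 = 0.162914.

0.1629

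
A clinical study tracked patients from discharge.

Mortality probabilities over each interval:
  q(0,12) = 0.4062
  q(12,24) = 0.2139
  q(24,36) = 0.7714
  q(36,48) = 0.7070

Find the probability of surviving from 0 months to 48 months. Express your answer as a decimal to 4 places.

The overall survival probability is (1 − 0.4062) × (1 − 0.2139) × (1 − 0.7714) × (1 − 0.7070).
= 0.5938 × 0.7861 × 0.2286 × 0.2930 = 0.031265.

0.0313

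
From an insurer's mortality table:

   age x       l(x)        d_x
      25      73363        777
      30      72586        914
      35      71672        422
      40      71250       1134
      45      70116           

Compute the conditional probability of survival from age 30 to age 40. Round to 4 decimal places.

The conditional survival probability is l(40)/l(30) = 71250/72586 = 0.981594.

0.9816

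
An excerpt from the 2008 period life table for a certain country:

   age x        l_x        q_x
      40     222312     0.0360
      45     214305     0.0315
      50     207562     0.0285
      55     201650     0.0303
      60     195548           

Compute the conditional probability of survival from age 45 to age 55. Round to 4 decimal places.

We want 10p45 = l_55/l_45.
The conditional survival probability is l_55/l_45 = 201650/214305 = 0.940949.

0.9409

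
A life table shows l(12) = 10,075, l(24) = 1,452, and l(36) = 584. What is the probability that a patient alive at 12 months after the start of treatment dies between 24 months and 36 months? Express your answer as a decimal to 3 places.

0.086

This is the probability of reaching 24 but not 36, conditional on being alive at 12: (l(24) − l(36)) / l(12).
= (1,452 − 584) / 10,075 = 868 / 10,075 = 0.086154.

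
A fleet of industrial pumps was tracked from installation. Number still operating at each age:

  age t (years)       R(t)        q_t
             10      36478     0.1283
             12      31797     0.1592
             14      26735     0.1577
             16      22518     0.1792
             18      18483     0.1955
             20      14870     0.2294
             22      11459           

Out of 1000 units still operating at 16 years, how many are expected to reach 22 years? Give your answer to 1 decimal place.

508.9

The relevant probability is 11459/22518 = 0.508882.
Expected number = 1000 × 0.508882 = 508.9.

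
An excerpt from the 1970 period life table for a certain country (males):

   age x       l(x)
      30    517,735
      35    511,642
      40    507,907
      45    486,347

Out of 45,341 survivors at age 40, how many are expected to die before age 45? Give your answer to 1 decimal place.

The relevant probability is 1 − 486,347/507,907 = 0.042449.
Expected number = 45,341 × 0.042449 = 1924.7.

1924.7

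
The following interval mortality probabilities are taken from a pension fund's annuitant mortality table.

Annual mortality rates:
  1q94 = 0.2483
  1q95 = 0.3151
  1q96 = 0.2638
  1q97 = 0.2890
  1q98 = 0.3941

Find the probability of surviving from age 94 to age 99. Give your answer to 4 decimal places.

The overall survival probability is (1 − 0.2483) × (1 − 0.3151) × (1 − 0.2638) × (1 − 0.2890) × (1 − 0.3941).
= 0.7517 × 0.6849 × 0.7362 × 0.7110 × 0.6059 = 0.163282.

0.1633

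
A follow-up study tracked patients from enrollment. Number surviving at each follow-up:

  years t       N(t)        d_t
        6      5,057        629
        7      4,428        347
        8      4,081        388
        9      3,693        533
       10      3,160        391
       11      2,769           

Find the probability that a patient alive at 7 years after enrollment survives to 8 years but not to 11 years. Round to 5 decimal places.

This is the probability of reaching 8 but not 11, conditional on being alive at 7: (N(8) − N(11)) / N(7).
= (4,081 − 2,769) / 4,428 = 1,312 / 4,428 = 0.296296.

0.29630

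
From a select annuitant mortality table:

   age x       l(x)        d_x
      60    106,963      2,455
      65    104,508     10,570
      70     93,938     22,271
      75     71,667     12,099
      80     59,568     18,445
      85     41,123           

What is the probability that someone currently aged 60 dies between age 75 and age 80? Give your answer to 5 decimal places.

This is the probability of reaching 75 but not 80, conditional on being alive at 60: (l(75) − l(80)) / l(60).
= (71,667 − 59,568) / 106,963 = 12,099 / 106,963 = 0.113114.

0.11311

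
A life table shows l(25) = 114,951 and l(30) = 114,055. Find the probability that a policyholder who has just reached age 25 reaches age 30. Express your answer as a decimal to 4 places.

0.9922

The conditional survival probability is l(30)/l(25) = 114,055/114,951 = 0.992205.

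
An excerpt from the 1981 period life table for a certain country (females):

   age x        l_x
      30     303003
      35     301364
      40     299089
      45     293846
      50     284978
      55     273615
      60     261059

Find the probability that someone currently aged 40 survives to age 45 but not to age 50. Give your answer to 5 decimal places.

0.02965

We want 5|5q40 = (l_45 − l_50)/l_40.
This is the probability of reaching 45 but not 50, conditional on being alive at 40: (l_45 − l_50) / l_40.
= (293846 − 284978) / 299089 = 8868 / 299089 = 0.029650.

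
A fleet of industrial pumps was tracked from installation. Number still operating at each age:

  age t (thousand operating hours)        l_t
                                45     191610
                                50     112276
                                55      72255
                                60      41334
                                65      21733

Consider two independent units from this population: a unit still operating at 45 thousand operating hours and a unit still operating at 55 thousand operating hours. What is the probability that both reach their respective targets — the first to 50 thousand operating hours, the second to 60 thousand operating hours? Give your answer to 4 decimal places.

0.3352

p₁ = l_50/l_45 = 112276/191610 = 0.585961; p₂ = l_60/l_55 = 41334/72255 = 0.572057.
P(both) = p₁ × p₂ = 0.585961 × 0.572057 = 0.335203.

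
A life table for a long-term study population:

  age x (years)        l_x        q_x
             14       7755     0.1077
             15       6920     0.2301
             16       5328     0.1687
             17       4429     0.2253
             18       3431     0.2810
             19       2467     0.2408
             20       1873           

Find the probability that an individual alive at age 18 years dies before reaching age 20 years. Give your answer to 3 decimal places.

P(die before 20 | alive at 18) = 1 − l_20/l_18 = 1 − 1873/3431 = (1558)/3431 = 0.454095.

0.454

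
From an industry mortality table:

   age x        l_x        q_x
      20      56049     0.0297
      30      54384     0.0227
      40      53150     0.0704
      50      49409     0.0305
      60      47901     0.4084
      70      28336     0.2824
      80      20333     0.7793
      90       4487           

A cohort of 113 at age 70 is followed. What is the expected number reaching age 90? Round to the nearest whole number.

18

The relevant probability is 4487/28336 = 0.158350.
Expected number = 113 × 0.158350 = 18.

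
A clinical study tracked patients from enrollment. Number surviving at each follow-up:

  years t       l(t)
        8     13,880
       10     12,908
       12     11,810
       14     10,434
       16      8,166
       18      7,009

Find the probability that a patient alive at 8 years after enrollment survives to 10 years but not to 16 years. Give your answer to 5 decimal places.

0.34164

This is the probability of reaching 10 but not 16, conditional on being alive at 8: (l(10) − l(16)) / l(8).
= (12,908 − 8,166) / 13,880 = 4,742 / 13,880 = 0.341643.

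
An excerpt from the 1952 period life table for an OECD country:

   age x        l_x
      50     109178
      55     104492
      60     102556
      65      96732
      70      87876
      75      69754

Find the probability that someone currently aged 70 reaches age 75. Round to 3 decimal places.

The conditional survival probability is l_75/l_70 = 69754/87876 = 0.793778.

0.794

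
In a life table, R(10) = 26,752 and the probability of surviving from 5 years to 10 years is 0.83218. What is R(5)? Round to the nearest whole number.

R(5) = R(10) / p = 26,752 / 0.83218 = 32147.

32147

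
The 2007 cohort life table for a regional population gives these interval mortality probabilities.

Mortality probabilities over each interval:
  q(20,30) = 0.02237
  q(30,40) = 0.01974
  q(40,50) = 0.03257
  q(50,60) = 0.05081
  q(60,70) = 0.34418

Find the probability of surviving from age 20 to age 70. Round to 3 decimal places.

0.577

P(survive 20→70) = (1 − 0.02237) × (1 − 0.01974) × (1 − 0.03257) × (1 − 0.05081) × (1 − 0.34418).
= 0.97763 × 0.98026 × 0.96743 × 0.94919 × 0.65582 = 0.577129.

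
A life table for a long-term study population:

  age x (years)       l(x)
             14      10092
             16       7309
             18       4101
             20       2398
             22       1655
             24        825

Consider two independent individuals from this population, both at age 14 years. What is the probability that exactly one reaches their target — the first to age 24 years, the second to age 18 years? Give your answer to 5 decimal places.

0.42167

p₁ = l(24)/l(14) = 825/10092 = 0.081748; p₂ = l(18)/l(14) = 4101/10092 = 0.406361.
P(exactly one) = p₁(1−p₂) + (1−p₁)p₂ = 0.048529 + 0.373142 = 0.421671.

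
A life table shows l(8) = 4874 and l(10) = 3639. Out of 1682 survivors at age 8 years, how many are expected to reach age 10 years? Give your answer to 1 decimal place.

1255.8

The relevant probability is 3639/4874 = 0.746615.
Expected number = 1682 × 0.746615 = 1255.8.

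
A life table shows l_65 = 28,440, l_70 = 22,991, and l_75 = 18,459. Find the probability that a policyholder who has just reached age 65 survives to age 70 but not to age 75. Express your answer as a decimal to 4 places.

We want 5|5q65 = (l_70 − l_75)/l_65.
This is the probability of reaching 70 but not 75, conditional on being alive at 65: (l_70 − l_75) / l_65.
= (22,991 − 18,459) / 28,440 = 4,532 / 28,440 = 0.159353.

0.1594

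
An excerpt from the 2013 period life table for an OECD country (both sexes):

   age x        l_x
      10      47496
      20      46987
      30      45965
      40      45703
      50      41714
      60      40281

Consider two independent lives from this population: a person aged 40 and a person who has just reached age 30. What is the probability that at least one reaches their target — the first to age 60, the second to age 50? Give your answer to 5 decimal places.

p₁ = l_60/l_40 = 40281/45703 = 0.881364; p₂ = l_50/l_30 = 41714/45965 = 0.907517.
P(at least one) = 1 − (1−p₁)(1−p₂) = 1 − 0.118636 × 0.092483 = 0.989028.

0.98903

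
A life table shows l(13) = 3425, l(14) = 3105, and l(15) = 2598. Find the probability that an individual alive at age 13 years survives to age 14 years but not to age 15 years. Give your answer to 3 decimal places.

This is the probability of reaching 14 but not 15, conditional on being alive at 13: (l(14) − l(15)) / l(13).
= (3105 − 2598) / 3425 = 507 / 3425 = 0.148029.

0.148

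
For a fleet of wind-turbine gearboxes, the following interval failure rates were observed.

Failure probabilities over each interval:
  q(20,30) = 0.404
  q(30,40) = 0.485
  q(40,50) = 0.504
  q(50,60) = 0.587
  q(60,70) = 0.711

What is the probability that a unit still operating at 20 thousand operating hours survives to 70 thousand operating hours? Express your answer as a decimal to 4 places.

0.0182

Survival from 20 to 70 is the product of surviving each interval: (1 − 0.404) × (1 − 0.485) × (1 − 0.504) × (1 − 0.587) × (1 − 0.711).
= 0.596 × 0.515 × 0.496 × 0.413 × 0.289 = 0.018171.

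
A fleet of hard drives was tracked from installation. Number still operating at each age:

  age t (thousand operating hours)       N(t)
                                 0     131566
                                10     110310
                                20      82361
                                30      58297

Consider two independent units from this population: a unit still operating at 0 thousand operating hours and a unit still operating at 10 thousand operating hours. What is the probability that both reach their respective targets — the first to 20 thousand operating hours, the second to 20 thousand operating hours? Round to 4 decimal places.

0.4674

p₁ = N(20)/N(0) = 82361/131566 = 0.626005; p₂ = N(20)/N(10) = 82361/110310 = 0.746632.
P(both) = p₁ × p₂ = 0.626005 × 0.746632 = 0.467395.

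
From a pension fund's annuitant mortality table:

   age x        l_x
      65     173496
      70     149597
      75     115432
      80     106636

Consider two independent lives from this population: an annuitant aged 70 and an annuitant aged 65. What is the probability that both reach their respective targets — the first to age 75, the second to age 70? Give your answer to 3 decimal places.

0.665

p₁ = l_75/l_70 = 115432/149597 = 0.771620; p₂ = l_70/l_65 = 149597/173496 = 0.862250.
P(both) = p₁ × p₂ = 0.771620 × 0.862250 = 0.665329.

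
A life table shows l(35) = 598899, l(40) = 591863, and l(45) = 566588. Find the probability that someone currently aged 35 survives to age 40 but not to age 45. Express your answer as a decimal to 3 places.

This is the probability of reaching 40 but not 45, conditional on being alive at 35: (l(40) − l(45)) / l(35).
= (591863 − 566588) / 598899 = 25275 / 598899 = 0.042202.

0.042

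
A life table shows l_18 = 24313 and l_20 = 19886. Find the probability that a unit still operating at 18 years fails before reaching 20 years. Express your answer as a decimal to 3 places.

P(fail before 20 | operational at 18) = 1 − l_20/l_18 = 1 − 19886/24313 = (4427)/24313 = 0.182084.

0.182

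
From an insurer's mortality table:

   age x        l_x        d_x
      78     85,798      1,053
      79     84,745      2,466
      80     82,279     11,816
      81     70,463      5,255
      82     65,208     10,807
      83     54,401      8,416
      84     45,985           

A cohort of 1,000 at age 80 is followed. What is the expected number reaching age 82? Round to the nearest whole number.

The relevant probability is 65,208/82,279 = 0.792523.
Expected number = 1,000 × 0.792523 = 793.

793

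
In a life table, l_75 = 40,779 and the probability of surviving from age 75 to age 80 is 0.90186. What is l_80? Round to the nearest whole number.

36777

l_80 = l_75 × p = 40,779 × 0.90186 = 36777.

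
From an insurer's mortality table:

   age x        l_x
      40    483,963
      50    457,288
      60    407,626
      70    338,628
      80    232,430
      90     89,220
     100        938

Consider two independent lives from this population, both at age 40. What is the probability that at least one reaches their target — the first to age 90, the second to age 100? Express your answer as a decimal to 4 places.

0.1859

p₁ = l_90/l_40 = 89,220/483,963 = 0.184353; p₂ = l_100/l_40 = 938/483,963 = 0.001938.
P(at least one) = 1 − (1−p₁)(1−p₂) = 1 − 0.815647 × 0.998062 = 0.185934.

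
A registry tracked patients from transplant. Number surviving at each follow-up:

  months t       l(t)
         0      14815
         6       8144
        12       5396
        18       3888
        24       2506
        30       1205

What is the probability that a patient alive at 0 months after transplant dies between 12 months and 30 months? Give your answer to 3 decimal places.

0.283

This is the probability of reaching 12 but not 30, conditional on being alive at 0: (l(12) − l(30)) / l(0).
= (5396 − 1205) / 14815 = 4191 / 14815 = 0.282889.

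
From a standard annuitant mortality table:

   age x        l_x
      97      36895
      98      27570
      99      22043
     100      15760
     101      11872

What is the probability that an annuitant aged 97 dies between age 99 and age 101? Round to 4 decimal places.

0.2757

We want 2|2q97 = (l_99 − l_101)/l_97.
This is the probability of reaching 99 but not 101, conditional on being alive at 97: (l_99 − l_101) / l_97.
= (22043 − 11872) / 36895 = 10171 / 36895 = 0.275674.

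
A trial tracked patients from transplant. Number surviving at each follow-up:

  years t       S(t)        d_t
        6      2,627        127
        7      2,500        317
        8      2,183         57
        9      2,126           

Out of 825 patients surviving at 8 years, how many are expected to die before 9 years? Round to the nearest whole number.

The relevant probability is 1 − 2,126/2,183 = 0.026111.
Expected number = 825 × 0.026111 = 22.

22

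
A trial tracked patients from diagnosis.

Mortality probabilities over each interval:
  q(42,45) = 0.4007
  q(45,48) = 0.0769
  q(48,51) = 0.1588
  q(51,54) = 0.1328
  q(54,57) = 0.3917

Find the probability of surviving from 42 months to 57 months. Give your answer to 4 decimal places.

The overall survival probability is (1 − 0.4007) × (1 − 0.0769) × (1 − 0.1588) × (1 − 0.1328) × (1 − 0.3917).
= 0.5993 × 0.9231 × 0.8412 × 0.8672 × 0.6083 = 0.245487.

0.2455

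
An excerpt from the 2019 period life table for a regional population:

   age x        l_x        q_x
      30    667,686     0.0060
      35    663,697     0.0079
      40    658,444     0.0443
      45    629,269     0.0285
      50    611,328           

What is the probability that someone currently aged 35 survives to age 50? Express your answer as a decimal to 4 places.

0.9211

We want 15p35 = l_50/l_35.
The conditional survival probability is l_50/l_35 = 611,328/663,697 = 0.921095.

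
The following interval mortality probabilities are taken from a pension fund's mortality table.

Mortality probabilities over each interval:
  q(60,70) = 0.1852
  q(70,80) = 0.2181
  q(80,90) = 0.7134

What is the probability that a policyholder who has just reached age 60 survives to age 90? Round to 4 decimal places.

0.1826

Chaining the interval survival probabilities: (1 − 0.1852) × (1 − 0.2181) × (1 − 0.7134).
= 0.8148 × 0.7819 × 0.2866 = 0.182591.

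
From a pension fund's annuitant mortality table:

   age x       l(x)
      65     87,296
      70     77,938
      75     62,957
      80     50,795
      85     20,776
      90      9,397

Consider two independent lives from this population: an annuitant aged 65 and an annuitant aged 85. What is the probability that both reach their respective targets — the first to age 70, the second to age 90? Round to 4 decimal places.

0.4038

p₁ = l(70)/l(65) = 77,938/87,296 = 0.892802; p₂ = l(90)/l(85) = 9,397/20,776 = 0.452301.
P(both) = p₁ × p₂ = 0.892802 × 0.452301 = 0.403815.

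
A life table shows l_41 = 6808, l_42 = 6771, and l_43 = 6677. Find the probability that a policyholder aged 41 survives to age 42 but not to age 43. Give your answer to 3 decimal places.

We want 1|1q41 = (l_42 − l_43)/l_41.
This is the probability of reaching 42 but not 43, conditional on being alive at 41: (l_42 − l_43) / l_41.
= (6771 − 6677) / 6808 = 94 / 6808 = 0.013807.

0.014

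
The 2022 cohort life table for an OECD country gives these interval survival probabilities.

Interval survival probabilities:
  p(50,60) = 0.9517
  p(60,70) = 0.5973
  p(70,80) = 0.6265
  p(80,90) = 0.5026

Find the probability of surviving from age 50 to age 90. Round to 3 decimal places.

0.179

P(survive 50→90) = 0.9517 × 0.5973 × 0.6265 × 0.5026.
= 0.178993.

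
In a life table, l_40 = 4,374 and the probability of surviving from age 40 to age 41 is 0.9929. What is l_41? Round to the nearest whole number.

l_41 = l_40 × p = 4,374 × 0.9929 = 4343.

4343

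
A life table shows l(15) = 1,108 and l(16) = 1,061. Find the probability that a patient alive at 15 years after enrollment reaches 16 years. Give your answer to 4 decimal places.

The conditional survival probability is l(16)/l(15) = 1,061/1,108 = 0.957581.

0.9576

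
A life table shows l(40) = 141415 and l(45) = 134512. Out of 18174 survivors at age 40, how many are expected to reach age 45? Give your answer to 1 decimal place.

17286.9

The relevant probability is 134512/141415 = 0.951186.
Expected number = 18174 × 0.951186 = 17286.9.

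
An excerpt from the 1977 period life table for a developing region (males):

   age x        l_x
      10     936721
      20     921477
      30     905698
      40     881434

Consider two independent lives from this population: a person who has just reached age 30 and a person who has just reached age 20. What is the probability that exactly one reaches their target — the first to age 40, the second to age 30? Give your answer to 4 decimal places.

p₁ = l_40/l_30 = 881434/905698 = 0.973210; p₂ = l_30/l_20 = 905698/921477 = 0.982876.
P(exactly one) = p₁(1−p₂) + (1−p₁)p₂ = 0.016665 + 0.026331 = 0.042996.

0.0430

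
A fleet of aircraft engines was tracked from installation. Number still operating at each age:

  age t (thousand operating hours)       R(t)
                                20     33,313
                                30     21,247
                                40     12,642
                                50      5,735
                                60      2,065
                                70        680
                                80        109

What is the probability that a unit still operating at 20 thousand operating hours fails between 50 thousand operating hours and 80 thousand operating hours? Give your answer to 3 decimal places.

0.169

This is the probability of reaching 50 but not 80, conditional on being operational at 20: (R(50) − R(80)) / R(20).
= (5,735 − 109) / 33,313 = 5,626 / 33,313 = 0.168883.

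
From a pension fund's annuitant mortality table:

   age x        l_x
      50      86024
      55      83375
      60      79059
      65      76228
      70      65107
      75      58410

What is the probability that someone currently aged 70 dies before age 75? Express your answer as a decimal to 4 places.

0.1029

P(die before 75 | alive at 70) = 1 − l_75/l_70 = 1 − 58410/65107 = (6697)/65107 = 0.102861.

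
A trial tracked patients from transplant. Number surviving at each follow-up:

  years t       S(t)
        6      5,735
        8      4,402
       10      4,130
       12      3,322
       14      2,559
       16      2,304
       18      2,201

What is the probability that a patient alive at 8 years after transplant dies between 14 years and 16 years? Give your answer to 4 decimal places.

This is the probability of reaching 14 but not 16, conditional on being alive at 8: (S(14) − S(16)) / S(8).
= (2,559 − 2,304) / 4,402 = 255 / 4,402 = 0.057928.

0.0579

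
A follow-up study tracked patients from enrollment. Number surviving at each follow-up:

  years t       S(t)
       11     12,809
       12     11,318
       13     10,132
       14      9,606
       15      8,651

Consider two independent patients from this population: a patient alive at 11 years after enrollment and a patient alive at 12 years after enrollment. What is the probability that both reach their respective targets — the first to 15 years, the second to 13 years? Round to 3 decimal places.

p₁ = S(15)/S(11) = 8,651/12,809 = 0.675384; p₂ = S(13)/S(12) = 10,132/11,318 = 0.895211.
P(both) = p₁ × p₂ = 0.675384 × 0.895211 = 0.604611.

0.605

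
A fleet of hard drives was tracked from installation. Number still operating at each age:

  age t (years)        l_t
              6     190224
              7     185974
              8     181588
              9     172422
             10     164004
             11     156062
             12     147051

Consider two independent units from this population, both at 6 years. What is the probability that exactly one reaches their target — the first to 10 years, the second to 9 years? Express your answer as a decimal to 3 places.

0.206

p₁ = l_10/l_6 = 164004/190224 = 0.862163; p₂ = l_9/l_6 = 172422/190224 = 0.906416.
P(exactly one) = p₁(1−p₂) + (1−p₁)p₂ = 0.080685 + 0.124938 = 0.205622.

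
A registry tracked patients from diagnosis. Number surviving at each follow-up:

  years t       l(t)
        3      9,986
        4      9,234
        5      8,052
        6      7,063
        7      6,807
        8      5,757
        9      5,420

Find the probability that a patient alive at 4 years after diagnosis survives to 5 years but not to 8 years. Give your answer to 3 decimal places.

This is the probability of reaching 5 but not 8, conditional on being alive at 4: (l(5) − l(8)) / l(4).
= (8,052 − 5,757) / 9,234 = 2,295 / 9,234 = 0.248538.

0.249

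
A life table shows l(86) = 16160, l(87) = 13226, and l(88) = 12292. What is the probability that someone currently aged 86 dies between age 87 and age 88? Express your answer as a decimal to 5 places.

0.05780

This is the probability of reaching 87 but not 88, conditional on being alive at 86: (l(87) − l(88)) / l(86).
= (13226 − 12292) / 16160 = 934 / 16160 = 0.057797.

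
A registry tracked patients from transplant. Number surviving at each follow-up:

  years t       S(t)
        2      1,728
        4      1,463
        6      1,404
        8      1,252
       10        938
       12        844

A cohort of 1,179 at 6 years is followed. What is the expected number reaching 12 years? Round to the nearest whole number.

The relevant probability is 844/1,404 = 0.601140.
Expected number = 1,179 × 0.601140 = 709.

709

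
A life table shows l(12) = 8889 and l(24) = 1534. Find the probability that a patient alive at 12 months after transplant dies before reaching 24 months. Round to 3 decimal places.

0.827

P(die before 24 | alive at 12) = 1 − l(24)/l(12) = 1 − 1534/8889 = (7355)/8889 = 0.827427.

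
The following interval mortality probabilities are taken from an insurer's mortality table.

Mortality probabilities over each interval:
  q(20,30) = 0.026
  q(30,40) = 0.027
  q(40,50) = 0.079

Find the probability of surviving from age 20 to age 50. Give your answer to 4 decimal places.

P(survive 20→50) = (1 − 0.026) × (1 − 0.027) × (1 − 0.079).
= 0.974 × 0.973 × 0.921 = 0.872834.

0.8728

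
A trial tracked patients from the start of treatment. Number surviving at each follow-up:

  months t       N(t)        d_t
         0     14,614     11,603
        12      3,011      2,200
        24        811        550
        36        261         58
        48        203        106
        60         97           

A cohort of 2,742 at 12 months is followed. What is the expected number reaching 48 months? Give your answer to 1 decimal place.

The relevant probability is 203/3,011 = 0.067419.
Expected number = 2,742 × 0.067419 = 184.9.

184.9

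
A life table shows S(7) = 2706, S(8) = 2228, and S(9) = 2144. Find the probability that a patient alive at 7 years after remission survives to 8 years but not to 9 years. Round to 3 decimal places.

0.031

This is the probability of reaching 8 but not 9, conditional on being alive at 7: (S(8) − S(9)) / S(7).
= (2228 − 2144) / 2706 = 84 / 2706 = 0.031042.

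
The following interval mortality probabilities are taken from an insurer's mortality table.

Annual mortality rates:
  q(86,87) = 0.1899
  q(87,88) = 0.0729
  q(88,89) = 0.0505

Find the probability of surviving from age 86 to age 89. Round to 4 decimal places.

Survival from 86 to 89 is the product of surviving each interval: (1 − 0.1899) × (1 − 0.0729) × (1 − 0.0505).
= 0.8101 × 0.9271 × 0.9495 = 0.713116.

0.7131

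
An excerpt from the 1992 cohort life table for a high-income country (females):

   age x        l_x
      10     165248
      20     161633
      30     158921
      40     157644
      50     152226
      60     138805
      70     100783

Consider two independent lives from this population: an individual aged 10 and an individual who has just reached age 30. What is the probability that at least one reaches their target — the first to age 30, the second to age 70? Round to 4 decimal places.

p₁ = l_30/l_10 = 158921/165248 = 0.961712; p₂ = l_70/l_30 = 100783/158921 = 0.634170.
P(at least one) = 1 − (1−p₁)(1−p₂) = 1 − 0.038288 × 0.365830 = 0.985993.

0.9860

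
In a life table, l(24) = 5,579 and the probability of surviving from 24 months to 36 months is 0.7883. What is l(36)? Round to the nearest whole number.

4398

l(36) = l(24) × p = 5,579 × 0.7883 = 4398.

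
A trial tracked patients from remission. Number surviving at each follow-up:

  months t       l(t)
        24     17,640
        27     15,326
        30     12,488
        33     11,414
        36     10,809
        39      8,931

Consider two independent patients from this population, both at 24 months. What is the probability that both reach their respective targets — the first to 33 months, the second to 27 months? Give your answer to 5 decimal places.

0.56217

p₁ = l(33)/l(24) = 11,414/17,640 = 0.647052; p₂ = l(27)/l(24) = 15,326/17,640 = 0.868821.
P(both) = p₁ × p₂ = 0.647052 × 0.868821 = 0.562172.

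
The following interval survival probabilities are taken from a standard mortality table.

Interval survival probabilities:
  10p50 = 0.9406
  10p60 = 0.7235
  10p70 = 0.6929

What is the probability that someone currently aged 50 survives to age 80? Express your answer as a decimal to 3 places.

Survival from 50 to 80 is the product of surviving each interval: 0.9406 × 0.7235 × 0.6929.
= 0.471535.

0.472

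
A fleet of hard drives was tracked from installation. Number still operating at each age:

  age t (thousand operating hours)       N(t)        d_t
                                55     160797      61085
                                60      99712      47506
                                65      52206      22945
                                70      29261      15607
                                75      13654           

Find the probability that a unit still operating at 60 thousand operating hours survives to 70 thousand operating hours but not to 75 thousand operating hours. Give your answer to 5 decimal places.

This is the probability of reaching 70 but not 75, conditional on being operational at 60: (N(70) − N(75)) / N(60).
= (29261 − 13654) / 99712 = 15607 / 99712 = 0.156521.

0.15652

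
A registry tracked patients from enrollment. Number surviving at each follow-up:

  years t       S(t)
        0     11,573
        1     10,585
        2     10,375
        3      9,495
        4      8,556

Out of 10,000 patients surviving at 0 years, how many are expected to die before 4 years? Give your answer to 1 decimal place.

The relevant probability is 1 − 8,556/11,573 = 0.260693.
Expected number = 10,000 × 0.260693 = 2606.9.

2606.9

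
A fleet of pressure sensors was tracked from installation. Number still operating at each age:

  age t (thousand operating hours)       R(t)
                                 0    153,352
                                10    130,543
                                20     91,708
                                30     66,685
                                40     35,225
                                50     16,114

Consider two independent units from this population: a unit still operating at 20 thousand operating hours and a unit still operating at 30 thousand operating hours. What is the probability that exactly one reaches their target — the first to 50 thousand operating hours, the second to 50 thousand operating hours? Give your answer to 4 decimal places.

0.3324

p₁ = R(50)/R(20) = 16,114/91,708 = 0.175710; p₂ = R(50)/R(30) = 16,114/66,685 = 0.241644.
P(exactly one) = p₁(1−p₂) + (1−p₁)p₂ = 0.133251 + 0.199185 = 0.332435.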